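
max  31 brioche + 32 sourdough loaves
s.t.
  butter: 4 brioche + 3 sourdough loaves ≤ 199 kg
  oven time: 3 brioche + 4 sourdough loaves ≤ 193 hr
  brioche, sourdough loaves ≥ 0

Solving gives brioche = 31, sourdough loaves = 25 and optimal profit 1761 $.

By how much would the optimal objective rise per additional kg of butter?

Check each constraint at x*: butter 199/199 (tight); oven time 193/193 (tight).
The binding rows give the dual system: 4·y_butter + 3·y_oven time = 31 and 3·y_butter + 4·y_oven time = 32.
Solving: y_butter = 4, y_oven time = 5.
Shadow price of butter = 4.

4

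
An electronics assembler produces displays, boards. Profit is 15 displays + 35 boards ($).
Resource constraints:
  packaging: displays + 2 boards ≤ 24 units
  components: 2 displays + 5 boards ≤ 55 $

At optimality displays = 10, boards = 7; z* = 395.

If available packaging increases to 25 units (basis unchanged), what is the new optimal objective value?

400

Check each constraint at x*: packaging 24/24 (tight); components 55/55 (tight).
Dual feasibility on the basic columns requires 1·y_packaging + 2·y_components = 15, 2·y_packaging + 5·y_components = 35.
Solving: y_packaging = 5, y_components = 5.
Δz = y_packaging·Δb = 5 × (1) = 5, so new z* = 395 + 5 = 400.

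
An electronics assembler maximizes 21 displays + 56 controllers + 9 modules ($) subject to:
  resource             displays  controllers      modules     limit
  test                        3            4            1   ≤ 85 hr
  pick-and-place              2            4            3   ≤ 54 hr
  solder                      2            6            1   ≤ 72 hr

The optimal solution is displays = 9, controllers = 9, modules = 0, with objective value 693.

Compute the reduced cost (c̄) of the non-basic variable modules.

Check each constraint at x*: test 63/85 (slack 22); pick-and-place 54/54 (tight); solder 72/72 (tight).
By complementary slackness, y = 0 for the non-binding constraint.
From A_Bᵀ y = c: 2·y_pick-and-place + 2·y_solder = 21; 4·y_pick-and-place + 6·y_solder = 56.
Solving: y_pick-and-place = 3.5, y_solder = 7.
Reduced cost of modules: c₃ − yᵀa₃ = 9 − (3.5·3 + 7·1) = 9 − 17.5 = -8.5.

-8.5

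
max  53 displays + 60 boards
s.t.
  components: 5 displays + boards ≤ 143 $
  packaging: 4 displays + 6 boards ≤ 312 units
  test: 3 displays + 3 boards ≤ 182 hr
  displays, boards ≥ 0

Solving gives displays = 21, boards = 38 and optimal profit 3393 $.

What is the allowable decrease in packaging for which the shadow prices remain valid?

197.6

Binding constraints: components, packaging. The basis is B = [[5,1],[4,6]] with det 26.
Per unit decrease in packaging, x* moves by d = (0.0385, -0.1923).
The basis stays optimal until boards reaches 0; allowable decrease = 197.6 units.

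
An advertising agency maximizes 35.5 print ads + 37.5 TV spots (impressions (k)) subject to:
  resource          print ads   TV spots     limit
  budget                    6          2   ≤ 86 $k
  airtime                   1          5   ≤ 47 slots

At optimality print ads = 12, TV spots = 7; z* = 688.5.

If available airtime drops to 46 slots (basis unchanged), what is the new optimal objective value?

683

At the optimum: budget uses 86 of 86 (binding); airtime uses 47 of 47 (binding).
From A_Bᵀ y = c: 6·y_budget + 1·y_airtime = 35.5; 2·y_budget + 5·y_airtime = 37.5.
Solving: y_budget = 5, y_airtime = 5.5.
Δz = y_airtime·Δb = 5.5 × (-1) = -5.5, so new z* = 688.5 − 5.5 = 683.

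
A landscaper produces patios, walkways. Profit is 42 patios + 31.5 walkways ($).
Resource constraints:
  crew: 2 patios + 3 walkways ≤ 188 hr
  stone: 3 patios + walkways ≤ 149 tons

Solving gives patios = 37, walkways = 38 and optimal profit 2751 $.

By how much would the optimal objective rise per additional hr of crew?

At the optimum: crew uses 188 of 188 (binding); stone uses 149 of 149 (binding).
Dual feasibility on the basic columns requires 2·y_crew + 3·y_stone = 42, 3·y_crew + 1·y_stone = 31.5.
Solving: y_crew = 7.5, y_stone = 9.
Shadow price of crew = 7.5.

7.5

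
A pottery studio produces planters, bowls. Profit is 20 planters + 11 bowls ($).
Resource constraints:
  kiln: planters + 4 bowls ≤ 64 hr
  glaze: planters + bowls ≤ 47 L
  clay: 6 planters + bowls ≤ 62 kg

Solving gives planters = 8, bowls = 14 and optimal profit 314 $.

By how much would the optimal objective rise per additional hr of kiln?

Check each constraint at x*: kiln 64/64 (tight); glaze 22/47 (slack 25); clay 62/62 (tight).
By complementary slackness, y = 0 for the non-binding constraint.
Dual feasibility on the basic columns requires 1·y_kiln + 6·y_clay = 20, 4·y_kiln + 1·y_clay = 11.
→ y_kiln = 2 and y_clay = 3.
Shadow price of kiln = 2.

2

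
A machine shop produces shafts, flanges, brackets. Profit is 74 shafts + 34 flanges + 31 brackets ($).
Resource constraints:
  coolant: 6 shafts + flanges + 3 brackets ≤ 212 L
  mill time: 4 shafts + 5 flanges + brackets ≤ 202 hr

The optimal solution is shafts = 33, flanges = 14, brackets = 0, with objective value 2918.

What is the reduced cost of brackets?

-1

At the optimum: coolant uses 212 of 212 (binding); mill time uses 202 of 202 (binding).
The binding rows give the dual system: 6·y_coolant + 4·y_mill time = 74 and 1·y_coolant + 5·y_mill time = 34.
Solving: y_coolant = 9, y_mill time = 5.
Reduced cost of brackets: c₃ − yᵀa₃ = 31 − (9·3 + 5·1) = 31 − 32 = -1.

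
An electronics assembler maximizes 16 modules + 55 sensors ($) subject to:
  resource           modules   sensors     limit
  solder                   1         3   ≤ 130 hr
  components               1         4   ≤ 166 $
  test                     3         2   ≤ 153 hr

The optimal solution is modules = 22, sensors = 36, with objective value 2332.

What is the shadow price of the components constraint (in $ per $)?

7

Check each constraint at x*: solder 130/130 (tight); components 166/166 (tight); test 138/153 (slack 15).
By complementary slackness, y = 0 for the non-binding constraint.
Dual feasibility on the basic columns requires 1·y_solder + 1·y_components = 16, 3·y_solder + 4·y_components = 55.
This yields shadow prices y_solder = 9, y_components = 7.
Shadow price of components = 7.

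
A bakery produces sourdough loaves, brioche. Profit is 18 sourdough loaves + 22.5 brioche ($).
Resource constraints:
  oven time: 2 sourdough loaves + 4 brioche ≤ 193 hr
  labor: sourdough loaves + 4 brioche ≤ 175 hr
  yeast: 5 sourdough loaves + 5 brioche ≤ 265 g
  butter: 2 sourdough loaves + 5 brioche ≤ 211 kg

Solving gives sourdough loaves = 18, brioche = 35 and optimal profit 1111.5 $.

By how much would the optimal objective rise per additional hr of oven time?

Binding: yeast and butter. Non-binding: oven time (17 unused), labor (17 unused).
By complementary slackness, y = 0 for the non-binding constraints.
Dual feasibility on the basic columns requires 5·y_yeast + 2·y_butter = 18, 5·y_yeast + 5·y_butter = 22.5.
Solving: y_yeast = 3, y_butter = 1.5.
Shadow price of oven time = 0.

0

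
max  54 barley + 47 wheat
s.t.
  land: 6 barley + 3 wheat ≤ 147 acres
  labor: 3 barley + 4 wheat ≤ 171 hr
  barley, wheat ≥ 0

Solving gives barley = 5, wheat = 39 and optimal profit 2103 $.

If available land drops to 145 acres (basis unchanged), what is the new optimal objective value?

Check each constraint at x*: land 147/147 (tight); labor 171/171 (tight).
Dual feasibility on the basic columns requires 6·y_land + 3·y_labor = 54, 3·y_land + 4·y_labor = 47.
Solving: y_land = 5, y_labor = 8.
Δz = y_land·Δb = 5 × (-2) = -10, so new z* = 2103 − 10 = 2093.

2093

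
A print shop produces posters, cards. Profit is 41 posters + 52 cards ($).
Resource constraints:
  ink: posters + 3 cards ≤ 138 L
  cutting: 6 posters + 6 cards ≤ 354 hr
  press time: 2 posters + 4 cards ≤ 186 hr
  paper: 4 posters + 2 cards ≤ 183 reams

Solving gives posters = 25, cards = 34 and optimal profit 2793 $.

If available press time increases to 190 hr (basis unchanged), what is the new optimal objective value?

Binding: cutting and press time. Non-binding: ink (11 unused), paper (15 unused).
Slack constraints have shadow price 0 (complementary slackness).
The binding rows give the dual system: 6·y_cutting + 2·y_press time = 41 and 6·y_cutting + 4·y_press time = 52.
Solving: y_cutting = 5, y_press time = 5.5.
Δz = y_press time·Δb = 5.5 × (4) = 22, so new z* = 2793 + 22 = 2815.

2815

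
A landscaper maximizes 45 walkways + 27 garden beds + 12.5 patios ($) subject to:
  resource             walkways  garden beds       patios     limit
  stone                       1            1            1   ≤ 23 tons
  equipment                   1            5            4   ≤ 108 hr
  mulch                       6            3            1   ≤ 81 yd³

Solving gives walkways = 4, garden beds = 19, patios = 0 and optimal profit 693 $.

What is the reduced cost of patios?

Binding: stone and mulch. Non-binding: equipment (9 unused).
By complementary slackness, y = 0 for the non-binding constraint.
From A_Bᵀ y = c: 1·y_stone + 6·y_mulch = 45; 1·y_stone + 3·y_mulch = 27.
→ y_stone = 9 and y_mulch = 6.
Reduced cost of patios: c₃ − yᵀa₃ = 12.5 − (9·1 + 6·1) = 12.5 − 15 = -2.5.

-2.5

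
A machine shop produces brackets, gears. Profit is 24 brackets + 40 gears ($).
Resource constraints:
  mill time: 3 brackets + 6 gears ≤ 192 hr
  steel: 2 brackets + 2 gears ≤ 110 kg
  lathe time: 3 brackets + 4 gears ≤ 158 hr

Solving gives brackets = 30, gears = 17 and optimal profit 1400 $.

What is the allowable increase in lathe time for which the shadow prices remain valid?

16

Binding constraints: mill time, lathe time. The basis is B = [[3,6],[3,4]] with det -6.
Per unit increase in lathe time, x* moves by d = (1, -0.5).
The basis stays optimal until steel becomes binding; allowable increase = 16 hr.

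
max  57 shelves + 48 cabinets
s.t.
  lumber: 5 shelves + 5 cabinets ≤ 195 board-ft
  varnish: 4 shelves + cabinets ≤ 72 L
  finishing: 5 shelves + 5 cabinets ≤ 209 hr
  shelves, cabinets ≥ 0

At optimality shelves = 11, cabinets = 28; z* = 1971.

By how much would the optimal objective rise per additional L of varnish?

At the optimum: lumber uses 195 of 195 (binding); varnish uses 72 of 72 (binding); finishing uses 195 of 209 (slack = 14).
By complementary slackness, y = 0 for the non-binding constraint.
The binding rows give the dual system: 5·y_lumber + 4·y_varnish = 57 and 5·y_lumber + 1·y_varnish = 48.
→ y_lumber = 9 and y_varnish = 3.
Shadow price of varnish = 3.

3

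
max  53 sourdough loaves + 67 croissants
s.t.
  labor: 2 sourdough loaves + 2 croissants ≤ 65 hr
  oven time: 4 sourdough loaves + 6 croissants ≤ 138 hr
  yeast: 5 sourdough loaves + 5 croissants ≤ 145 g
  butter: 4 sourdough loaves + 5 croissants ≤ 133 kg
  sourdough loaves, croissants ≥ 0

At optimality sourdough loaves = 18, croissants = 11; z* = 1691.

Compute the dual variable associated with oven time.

Check each constraint at x*: labor 58/65 (slack 7); oven time 138/138 (tight); yeast 145/145 (tight); butter 127/133 (slack 6).
By complementary slackness, y = 0 for the non-binding constraints.
From A_Bᵀ y = c: 4·y_oven time + 5·y_yeast = 53; 6·y_oven time + 5·y_yeast = 67.
This yields shadow prices y_oven time = 7, y_yeast = 5.
Shadow price of oven time = 7.

7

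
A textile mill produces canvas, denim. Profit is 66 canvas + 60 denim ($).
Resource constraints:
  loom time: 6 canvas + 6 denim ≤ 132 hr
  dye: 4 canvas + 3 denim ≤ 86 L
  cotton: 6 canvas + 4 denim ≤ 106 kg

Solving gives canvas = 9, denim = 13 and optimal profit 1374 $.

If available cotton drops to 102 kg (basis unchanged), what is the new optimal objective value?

At the optimum: loom time uses 132 of 132 (binding); dye uses 75 of 86 (slack = 11); cotton uses 106 of 106 (binding).
By complementary slackness, y = 0 for the non-binding constraint.
Dual feasibility on the basic columns requires 6·y_loom time + 6·y_cotton = 66, 6·y_loom time + 4·y_cotton = 60.
This yields shadow prices y_loom time = 8, y_cotton = 3.
Δz = y_cotton·Δb = 3 × (-4) = -12, so new z* = 1374 − 12 = 1362.

1362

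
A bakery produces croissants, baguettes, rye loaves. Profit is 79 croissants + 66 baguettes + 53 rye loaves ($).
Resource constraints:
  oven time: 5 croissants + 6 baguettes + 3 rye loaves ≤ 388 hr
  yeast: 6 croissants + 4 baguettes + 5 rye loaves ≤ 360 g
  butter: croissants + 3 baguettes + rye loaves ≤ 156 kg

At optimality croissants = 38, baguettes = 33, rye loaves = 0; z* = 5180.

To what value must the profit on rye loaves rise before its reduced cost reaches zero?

Check each constraint at x*: oven time 388/388 (tight); yeast 360/360 (tight); butter 137/156 (slack 19).
By complementary slackness, y = 0 for the non-binding constraint.
From A_Bᵀ y = c: 5·y_oven time + 6·y_yeast = 79; 6·y_oven time + 4·y_yeast = 66.
Solving: y_oven time = 5, y_yeast = 9.
rye loaves enters the basis when its profit ≥ yᵀa₃ = 5·3 + 9·5 = 60.

60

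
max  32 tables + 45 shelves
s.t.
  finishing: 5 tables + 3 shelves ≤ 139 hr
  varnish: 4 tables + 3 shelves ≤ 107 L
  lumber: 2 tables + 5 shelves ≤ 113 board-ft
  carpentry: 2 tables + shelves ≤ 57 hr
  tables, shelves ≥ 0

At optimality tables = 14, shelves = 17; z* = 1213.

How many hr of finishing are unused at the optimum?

18

finishing used = 5·14 + 3·17 = 121; slack = 139 − 121 = 18.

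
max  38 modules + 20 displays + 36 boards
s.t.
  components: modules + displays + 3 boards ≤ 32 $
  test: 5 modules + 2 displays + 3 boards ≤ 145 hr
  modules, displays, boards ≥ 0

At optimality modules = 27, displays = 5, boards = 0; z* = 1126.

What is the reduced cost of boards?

-6

Both components and test are binding at x*.
Dual feasibility on the basic columns requires 1·y_components + 5·y_test = 38, 1·y_components + 2·y_test = 20.
→ y_components = 8 and y_test = 6.
Reduced cost of boards: c₃ − yᵀa₃ = 36 − (8·3 + 6·3) = 36 − 42 = -6.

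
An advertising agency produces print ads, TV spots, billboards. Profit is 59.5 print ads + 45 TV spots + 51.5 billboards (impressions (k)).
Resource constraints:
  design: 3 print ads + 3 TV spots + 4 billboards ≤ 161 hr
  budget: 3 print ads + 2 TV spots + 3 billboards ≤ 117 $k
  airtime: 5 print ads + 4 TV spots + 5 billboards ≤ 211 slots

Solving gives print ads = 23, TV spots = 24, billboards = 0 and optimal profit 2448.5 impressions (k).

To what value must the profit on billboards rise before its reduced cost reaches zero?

59.5

Binding: budget and airtime. Non-binding: design (20 unused).
Since design is not tight, its dual is 0.
Dual feasibility on the basic columns requires 3·y_budget + 5·y_airtime = 59.5, 2·y_budget + 4·y_airtime = 45.
→ y_budget = 6.5 and y_airtime = 8.
billboards enters the basis when its profit ≥ yᵀa₃ = 6.5·3 + 8·5 = 59.5.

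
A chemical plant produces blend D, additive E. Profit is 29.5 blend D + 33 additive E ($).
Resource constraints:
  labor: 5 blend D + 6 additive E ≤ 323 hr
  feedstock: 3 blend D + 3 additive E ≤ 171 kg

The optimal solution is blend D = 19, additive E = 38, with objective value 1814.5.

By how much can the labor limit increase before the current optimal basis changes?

19

Binding constraints: labor, feedstock. The basis is B = [[5,6],[3,3]] with det -3.
Per unit increase in labor, x* moves by d = (-1, 1).
The basis stays optimal until blend D reaches 0; allowable increase = 19 hr.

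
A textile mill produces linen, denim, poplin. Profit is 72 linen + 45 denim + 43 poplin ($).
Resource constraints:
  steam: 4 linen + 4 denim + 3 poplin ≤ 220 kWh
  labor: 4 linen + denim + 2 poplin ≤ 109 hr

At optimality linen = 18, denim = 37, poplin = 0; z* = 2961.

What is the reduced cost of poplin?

-2

At the optimum: steam uses 220 of 220 (binding); labor uses 109 of 109 (binding).
The binding rows give the dual system: 4·y_steam + 4·y_labor = 72 and 4·y_steam + 1·y_labor = 45.
Solving: y_steam = 9, y_labor = 9.
Reduced cost of poplin: c₃ − yᵀa₃ = 43 − (9·3 + 9·2) = 43 − 45 = -2.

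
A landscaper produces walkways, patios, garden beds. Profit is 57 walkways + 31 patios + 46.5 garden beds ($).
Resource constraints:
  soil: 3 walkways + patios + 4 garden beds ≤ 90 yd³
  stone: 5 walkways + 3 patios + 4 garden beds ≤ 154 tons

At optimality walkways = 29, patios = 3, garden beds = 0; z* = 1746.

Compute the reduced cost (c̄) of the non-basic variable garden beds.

Check each constraint at x*: soil 90/90 (tight); stone 154/154 (tight).
From A_Bᵀ y = c: 3·y_soil + 5·y_stone = 57; 1·y_soil + 3·y_stone = 31.
This yields shadow prices y_soil = 4, y_stone = 9.
Reduced cost of garden beds: c₃ − yᵀa₃ = 46.5 − (4·4 + 9·4) = 46.5 − 52 = -5.5.

-5.5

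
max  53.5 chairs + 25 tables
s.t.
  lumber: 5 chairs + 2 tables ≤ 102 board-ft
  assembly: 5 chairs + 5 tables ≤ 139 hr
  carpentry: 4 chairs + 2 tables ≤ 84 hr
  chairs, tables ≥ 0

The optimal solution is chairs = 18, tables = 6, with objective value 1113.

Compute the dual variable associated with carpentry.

9

Binding: lumber and carpentry. Non-binding: assembly (19 unused).
Slack constraints have shadow price 0 (complementary slackness).
The binding rows give the dual system: 5·y_lumber + 4·y_carpentry = 53.5 and 2·y_lumber + 2·y_carpentry = 25.
Solving: y_lumber = 3.5, y_carpentry = 9.
Shadow price of carpentry = 9.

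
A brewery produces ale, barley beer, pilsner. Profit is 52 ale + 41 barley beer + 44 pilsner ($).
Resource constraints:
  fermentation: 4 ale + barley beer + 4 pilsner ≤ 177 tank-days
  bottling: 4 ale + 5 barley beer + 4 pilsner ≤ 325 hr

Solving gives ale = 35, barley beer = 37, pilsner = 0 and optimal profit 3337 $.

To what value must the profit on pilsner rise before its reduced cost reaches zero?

52

Both fermentation and bottling are binding at x*.
Dual feasibility on the basic columns requires 4·y_fermentation + 4·y_bottling = 52, 1·y_fermentation + 5·y_bottling = 41.
→ y_fermentation = 6 and y_bottling = 7.
pilsner enters the basis when its profit ≥ yᵀa₃ = 6·4 + 7·4 = 52.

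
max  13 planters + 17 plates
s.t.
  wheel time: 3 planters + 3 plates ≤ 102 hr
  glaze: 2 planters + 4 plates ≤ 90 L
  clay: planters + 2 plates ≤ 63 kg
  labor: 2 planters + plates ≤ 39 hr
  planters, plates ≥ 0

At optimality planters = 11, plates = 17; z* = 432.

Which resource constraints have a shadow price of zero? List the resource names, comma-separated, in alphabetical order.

clay, wheel time

wheel time: 84/102 (slack 18)
glaze: 90/90 (binding)
clay: 45/63 (slack 18)
labor: 39/39 (binding)
By complementary slackness, a constraint with positive slack has shadow price 0 → clay, wheel time.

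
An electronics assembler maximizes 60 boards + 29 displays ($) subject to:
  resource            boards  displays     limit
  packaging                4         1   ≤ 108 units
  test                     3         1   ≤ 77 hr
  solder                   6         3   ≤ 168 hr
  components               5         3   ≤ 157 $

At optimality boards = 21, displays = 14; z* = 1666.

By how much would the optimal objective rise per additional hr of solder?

Check each constraint at x*: packaging 98/108 (slack 10); test 77/77 (tight); solder 168/168 (tight); components 147/157 (slack 10).
By complementary slackness, y = 0 for the non-binding constraints.
From A_Bᵀ y = c: 3·y_test + 6·y_solder = 60; 1·y_test + 3·y_solder = 29.
This yields shadow prices y_test = 2, y_solder = 9.
Shadow price of solder = 9.

9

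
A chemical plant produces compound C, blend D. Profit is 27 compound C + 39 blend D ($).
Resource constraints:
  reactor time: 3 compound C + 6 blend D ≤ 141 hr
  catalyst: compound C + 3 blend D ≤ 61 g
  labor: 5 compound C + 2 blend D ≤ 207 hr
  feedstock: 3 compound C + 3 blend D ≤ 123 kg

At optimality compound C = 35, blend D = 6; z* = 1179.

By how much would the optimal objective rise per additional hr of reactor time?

4

At the optimum: reactor time uses 141 of 141 (binding); catalyst uses 53 of 61 (slack = 8); labor uses 187 of 207 (slack = 20); feedstock uses 123 of 123 (binding).
Since catalyst, labor are not tight, their duals are 0.
From A_Bᵀ y = c: 3·y_reactor time + 3·y_feedstock = 27; 6·y_reactor time + 3·y_feedstock = 39.
Solving: y_reactor time = 4, y_feedstock = 5.
Shadow price of reactor time = 4.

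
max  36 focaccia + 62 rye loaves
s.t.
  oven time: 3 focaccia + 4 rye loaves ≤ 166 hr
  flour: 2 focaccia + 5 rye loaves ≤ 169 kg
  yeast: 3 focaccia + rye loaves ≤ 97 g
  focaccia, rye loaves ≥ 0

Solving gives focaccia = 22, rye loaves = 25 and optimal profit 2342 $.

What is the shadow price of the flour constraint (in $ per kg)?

Check each constraint at x*: oven time 166/166 (tight); flour 169/169 (tight); yeast 91/97 (slack 6).
Since yeast is not tight, its dual is 0.
Dual feasibility on the basic columns requires 3·y_oven time + 2·y_flour = 36, 4·y_oven time + 5·y_flour = 62.
Solving: y_oven time = 8, y_flour = 6.
Shadow price of flour = 6.

6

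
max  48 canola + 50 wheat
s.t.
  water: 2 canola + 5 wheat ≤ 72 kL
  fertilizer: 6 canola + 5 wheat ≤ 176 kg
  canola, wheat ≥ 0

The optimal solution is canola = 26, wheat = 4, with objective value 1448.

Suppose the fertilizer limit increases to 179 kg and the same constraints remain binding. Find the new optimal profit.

At the optimum: water uses 72 of 72 (binding); fertilizer uses 176 of 176 (binding).
From A_Bᵀ y = c: 2·y_water + 6·y_fertilizer = 48; 5·y_water + 5·y_fertilizer = 50.
This yields shadow prices y_water = 3, y_fertilizer = 7.
Δz = y_fertilizer·Δb = 7 × (3) = 21, so new z* = 1448 + 21 = 1469.

1469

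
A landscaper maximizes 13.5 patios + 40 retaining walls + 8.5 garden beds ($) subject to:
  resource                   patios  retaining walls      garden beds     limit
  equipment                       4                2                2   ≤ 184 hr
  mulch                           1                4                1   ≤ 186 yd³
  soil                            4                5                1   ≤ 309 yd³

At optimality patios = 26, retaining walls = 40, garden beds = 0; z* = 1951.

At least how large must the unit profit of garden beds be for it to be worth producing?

11.5

Check each constraint at x*: equipment 184/184 (tight); mulch 186/186 (tight); soil 304/309 (slack 5).
Since soil is not tight, its dual is 0.
Dual feasibility on the basic columns requires 4·y_equipment + 1·y_mulch = 13.5, 2·y_equipment + 4·y_mulch = 40.
Solving: y_equipment = 1, y_mulch = 9.5.
garden beds enters the basis when its profit ≥ yᵀa₃ = 1·2 + 9.5·1 = 11.5.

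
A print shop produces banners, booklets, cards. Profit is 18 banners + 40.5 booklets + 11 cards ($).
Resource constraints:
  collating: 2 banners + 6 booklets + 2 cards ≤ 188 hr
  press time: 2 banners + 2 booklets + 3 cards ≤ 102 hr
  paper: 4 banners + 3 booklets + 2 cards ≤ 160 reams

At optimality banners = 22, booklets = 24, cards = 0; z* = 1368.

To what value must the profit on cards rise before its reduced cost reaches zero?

15

At the optimum: collating uses 188 of 188 (binding); press time uses 92 of 102 (slack = 10); paper uses 160 of 160 (binding).
By complementary slackness, y = 0 for the non-binding constraint.
The binding rows give the dual system: 2·y_collating + 4·y_paper = 18 and 6·y_collating + 3·y_paper = 40.5.
Solving: y_collating = 6, y_paper = 1.5.
cards enters the basis when its profit ≥ yᵀa₃ = 6·2 + 1.5·2 = 15.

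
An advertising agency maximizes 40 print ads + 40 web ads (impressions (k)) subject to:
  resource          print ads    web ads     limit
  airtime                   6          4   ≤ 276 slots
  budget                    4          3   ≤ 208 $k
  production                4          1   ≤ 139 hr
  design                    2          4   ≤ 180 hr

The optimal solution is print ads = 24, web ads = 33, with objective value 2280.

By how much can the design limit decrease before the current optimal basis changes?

Binding constraints: airtime, design. The basis is B = [[6,4],[2,4]] with det 16.
Per unit decrease in design, x* moves by d = (0.25, -0.375).
The basis stays optimal until production becomes binding; allowable decrease = 16 hr.

16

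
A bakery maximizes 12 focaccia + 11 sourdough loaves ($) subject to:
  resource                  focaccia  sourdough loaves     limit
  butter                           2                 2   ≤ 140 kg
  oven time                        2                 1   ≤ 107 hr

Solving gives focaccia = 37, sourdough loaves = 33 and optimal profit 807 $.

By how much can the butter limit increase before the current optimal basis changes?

Binding constraints: butter, oven time. The basis is B = [[2,2],[2,1]] with det -2.
Per unit increase in butter, x* moves by d = (-0.5, 1).
The basis stays optimal until focaccia reaches 0; allowable increase = 74 kg.

74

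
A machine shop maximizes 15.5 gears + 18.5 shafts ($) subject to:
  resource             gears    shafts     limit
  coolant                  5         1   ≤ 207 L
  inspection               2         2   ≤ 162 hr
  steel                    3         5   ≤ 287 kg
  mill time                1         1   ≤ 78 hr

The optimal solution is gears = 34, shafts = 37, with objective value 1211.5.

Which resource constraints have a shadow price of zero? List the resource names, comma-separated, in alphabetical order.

coolant: 207/207 (binding)
inspection: 142/162 (slack 20)
steel: 287/287 (binding)
mill time: 71/78 (slack 7)
By complementary slackness, a constraint with positive slack has shadow price 0 → inspection, mill time.

inspection, mill time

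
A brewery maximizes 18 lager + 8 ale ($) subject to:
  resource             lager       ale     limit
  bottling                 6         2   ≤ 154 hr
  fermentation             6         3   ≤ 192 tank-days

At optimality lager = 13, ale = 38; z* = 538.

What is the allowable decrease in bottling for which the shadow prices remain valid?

26

Binding constraints: bottling, fermentation. The basis is B = [[6,2],[6,3]] with det 6.
Per unit decrease in bottling, x* moves by d = (-0.5, 1).
The basis stays optimal until lager reaches 0; allowable decrease = 26 hr.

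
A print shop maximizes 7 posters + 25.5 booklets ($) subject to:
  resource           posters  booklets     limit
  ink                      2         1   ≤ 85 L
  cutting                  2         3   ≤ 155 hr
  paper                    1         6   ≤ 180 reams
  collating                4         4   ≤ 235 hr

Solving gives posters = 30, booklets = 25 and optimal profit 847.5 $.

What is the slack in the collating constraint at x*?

collating used = 4·30 + 4·25 = 220; slack = 235 − 220 = 15.

15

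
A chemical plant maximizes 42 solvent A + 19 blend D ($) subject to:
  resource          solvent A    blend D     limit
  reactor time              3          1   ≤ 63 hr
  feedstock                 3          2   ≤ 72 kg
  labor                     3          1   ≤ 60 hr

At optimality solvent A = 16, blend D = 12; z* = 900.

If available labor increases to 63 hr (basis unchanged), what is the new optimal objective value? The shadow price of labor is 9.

Δb = 3, so new z* = 900 + (9)·(3) = 900 + 27 = 927.

927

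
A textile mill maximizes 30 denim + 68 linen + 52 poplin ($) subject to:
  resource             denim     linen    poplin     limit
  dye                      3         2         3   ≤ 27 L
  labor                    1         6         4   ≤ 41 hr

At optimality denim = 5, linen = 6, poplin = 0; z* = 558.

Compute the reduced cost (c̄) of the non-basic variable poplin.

At the optimum: dye uses 27 of 27 (binding); labor uses 41 of 41 (binding).
Dual feasibility on the basic columns requires 3·y_dye + 1·y_labor = 30, 2·y_dye + 6·y_labor = 68.
This yields shadow prices y_dye = 7, y_labor = 9.
Reduced cost of poplin: c₃ − yᵀa₃ = 52 − (7·3 + 9·4) = 52 − 57 = -5.

-5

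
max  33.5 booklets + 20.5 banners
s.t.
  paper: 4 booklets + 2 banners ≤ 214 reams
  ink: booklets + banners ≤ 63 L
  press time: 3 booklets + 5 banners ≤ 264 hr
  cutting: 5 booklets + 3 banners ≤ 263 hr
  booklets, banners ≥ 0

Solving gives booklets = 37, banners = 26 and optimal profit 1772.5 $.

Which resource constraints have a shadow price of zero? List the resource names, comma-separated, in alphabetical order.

paper: 200/214 (slack 14)
ink: 63/63 (binding)
press time: 241/264 (slack 23)
cutting: 263/263 (binding)
By complementary slackness, a constraint with positive slack has shadow price 0 → paper, press time.

paper, press time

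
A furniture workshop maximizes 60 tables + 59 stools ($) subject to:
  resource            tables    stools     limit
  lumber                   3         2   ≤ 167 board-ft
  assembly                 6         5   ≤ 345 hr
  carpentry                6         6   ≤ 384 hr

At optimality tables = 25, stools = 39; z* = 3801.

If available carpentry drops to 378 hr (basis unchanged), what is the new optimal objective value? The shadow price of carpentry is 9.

Δb = -6, so new z* = 3801 + (9)·(-6) = 3801 − 54 = 3747.

3747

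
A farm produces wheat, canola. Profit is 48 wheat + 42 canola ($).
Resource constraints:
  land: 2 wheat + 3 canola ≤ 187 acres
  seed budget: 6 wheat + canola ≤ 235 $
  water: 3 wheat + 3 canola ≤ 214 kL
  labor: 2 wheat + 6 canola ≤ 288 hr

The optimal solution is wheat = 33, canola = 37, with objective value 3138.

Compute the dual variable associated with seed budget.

6

Check each constraint at x*: land 177/187 (slack 10); seed budget 235/235 (tight); water 210/214 (slack 4); labor 288/288 (tight).
Since land, water are not tight, their duals are 0.
From A_Bᵀ y = c: 6·y_seed budget + 2·y_labor = 48; 1·y_seed budget + 6·y_labor = 42.
Solving: y_seed budget = 6, y_labor = 6.
Shadow price of seed budget = 6.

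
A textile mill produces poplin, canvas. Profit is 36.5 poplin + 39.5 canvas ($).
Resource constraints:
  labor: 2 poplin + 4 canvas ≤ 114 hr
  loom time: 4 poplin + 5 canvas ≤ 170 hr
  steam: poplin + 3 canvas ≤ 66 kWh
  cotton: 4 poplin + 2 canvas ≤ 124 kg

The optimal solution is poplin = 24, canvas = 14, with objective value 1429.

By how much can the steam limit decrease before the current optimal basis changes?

Binding constraints: steam, cotton. The basis is B = [[1,3],[4,2]] with det -10.
Per unit decrease in steam, x* moves by d = (0.2, -0.4).
The basis stays optimal until canvas reaches 0; allowable decrease = 35 kWh.

35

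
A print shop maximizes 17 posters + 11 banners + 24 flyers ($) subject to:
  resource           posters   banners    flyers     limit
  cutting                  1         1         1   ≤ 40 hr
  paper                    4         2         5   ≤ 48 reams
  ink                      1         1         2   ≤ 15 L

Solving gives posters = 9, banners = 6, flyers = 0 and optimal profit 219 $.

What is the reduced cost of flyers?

-1

Check each constraint at x*: cutting 15/40 (slack 25); paper 48/48 (tight); ink 15/15 (tight).
Since cutting is not tight, its dual is 0.
Dual feasibility on the basic columns requires 4·y_paper + 1·y_ink = 17, 2·y_paper + 1·y_ink = 11.
Solving: y_paper = 3, y_ink = 5.
Reduced cost of flyers: c₃ − yᵀa₃ = 24 − (3·5 + 5·2) = 24 − 25 = -1.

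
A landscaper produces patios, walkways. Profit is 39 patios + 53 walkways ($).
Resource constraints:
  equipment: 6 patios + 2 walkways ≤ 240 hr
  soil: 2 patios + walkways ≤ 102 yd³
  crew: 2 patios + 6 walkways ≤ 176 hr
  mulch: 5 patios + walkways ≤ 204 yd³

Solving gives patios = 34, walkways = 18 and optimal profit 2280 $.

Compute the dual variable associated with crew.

7.5

Check each constraint at x*: equipment 240/240 (tight); soil 86/102 (slack 16); crew 176/176 (tight); mulch 188/204 (slack 16).
Slack constraints have shadow price 0 (complementary slackness).
The binding rows give the dual system: 6·y_equipment + 2·y_crew = 39 and 2·y_equipment + 6·y_crew = 53.
→ y_equipment = 4 and y_crew = 7.5.
Shadow price of crew = 7.5.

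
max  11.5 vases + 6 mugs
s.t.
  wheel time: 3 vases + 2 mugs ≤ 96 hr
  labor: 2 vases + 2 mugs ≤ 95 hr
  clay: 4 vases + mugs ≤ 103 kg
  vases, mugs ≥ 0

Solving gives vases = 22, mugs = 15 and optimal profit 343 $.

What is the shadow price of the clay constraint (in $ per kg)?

1

At the optimum: wheel time uses 96 of 96 (binding); labor uses 74 of 95 (slack = 21); clay uses 103 of 103 (binding).
By complementary slackness, y = 0 for the non-binding constraint.
Dual feasibility on the basic columns requires 3·y_wheel time + 4·y_clay = 11.5, 2·y_wheel time + 1·y_clay = 6.
This yields shadow prices y_wheel time = 2.5, y_clay = 1.
Shadow price of clay = 1.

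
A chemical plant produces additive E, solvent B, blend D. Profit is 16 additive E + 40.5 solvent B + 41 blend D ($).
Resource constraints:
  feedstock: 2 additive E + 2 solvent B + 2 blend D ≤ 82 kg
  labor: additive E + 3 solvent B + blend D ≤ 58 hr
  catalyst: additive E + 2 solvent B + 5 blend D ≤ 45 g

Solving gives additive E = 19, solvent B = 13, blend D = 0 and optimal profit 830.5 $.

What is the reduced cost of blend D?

-5

At the optimum: feedstock uses 64 of 82 (slack = 18); labor uses 58 of 58 (binding); catalyst uses 45 of 45 (binding).
Slack constraints have shadow price 0 (complementary slackness).
The binding rows give the dual system: 1·y_labor + 1·y_catalyst = 16 and 3·y_labor + 2·y_catalyst = 40.5.
This yields shadow prices y_labor = 8.5, y_catalyst = 7.5.
Reduced cost of blend D: c₃ − yᵀa₃ = 41 − (8.5·1 + 7.5·5) = 41 − 46 = -5.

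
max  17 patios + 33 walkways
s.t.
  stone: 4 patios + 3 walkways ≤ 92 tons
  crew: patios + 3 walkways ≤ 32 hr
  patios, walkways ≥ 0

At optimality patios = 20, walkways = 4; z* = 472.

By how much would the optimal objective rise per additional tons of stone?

2

Both stone and crew are binding at x*.
From A_Bᵀ y = c: 4·y_stone + 1·y_crew = 17; 3·y_stone + 3·y_crew = 33.
→ y_stone = 2 and y_crew = 9.
Shadow price of stone = 2.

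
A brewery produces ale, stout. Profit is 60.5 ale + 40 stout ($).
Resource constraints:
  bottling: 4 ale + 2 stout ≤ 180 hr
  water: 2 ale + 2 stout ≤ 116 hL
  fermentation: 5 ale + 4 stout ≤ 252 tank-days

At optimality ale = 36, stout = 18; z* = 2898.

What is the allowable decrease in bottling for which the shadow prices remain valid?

24

Binding constraints: bottling, fermentation. The basis is B = [[4,2],[5,4]] with det 6.
Per unit decrease in bottling, x* moves by d = (-0.6667, 0.8333).
The basis stays optimal until water becomes binding; allowable decrease = 24 hr.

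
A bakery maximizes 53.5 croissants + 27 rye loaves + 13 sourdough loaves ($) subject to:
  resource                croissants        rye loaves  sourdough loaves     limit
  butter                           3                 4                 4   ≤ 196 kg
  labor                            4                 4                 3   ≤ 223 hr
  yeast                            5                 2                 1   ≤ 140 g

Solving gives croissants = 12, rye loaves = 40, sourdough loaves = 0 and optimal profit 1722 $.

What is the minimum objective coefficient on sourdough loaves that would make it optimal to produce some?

At the optimum: butter uses 196 of 196 (binding); labor uses 208 of 223 (slack = 15); yeast uses 140 of 140 (binding).
By complementary slackness, y = 0 for the non-binding constraint.
From A_Bᵀ y = c: 3·y_butter + 5·y_yeast = 53.5; 4·y_butter + 2·y_yeast = 27.
Solving: y_butter = 2, y_yeast = 9.5.
sourdough loaves enters the basis when its profit ≥ yᵀa₃ = 2·4 + 9.5·1 = 17.5.

17.5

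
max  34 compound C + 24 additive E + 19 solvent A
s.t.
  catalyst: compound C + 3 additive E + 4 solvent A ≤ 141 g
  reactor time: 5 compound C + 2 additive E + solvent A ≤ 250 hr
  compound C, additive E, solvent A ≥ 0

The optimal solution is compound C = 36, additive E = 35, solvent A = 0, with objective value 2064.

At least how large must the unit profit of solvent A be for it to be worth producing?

22

Check each constraint at x*: catalyst 141/141 (tight); reactor time 250/250 (tight).
From A_Bᵀ y = c: 1·y_catalyst + 5·y_reactor time = 34; 3·y_catalyst + 2·y_reactor time = 24.
This yields shadow prices y_catalyst = 4, y_reactor time = 6.
solvent A enters the basis when its profit ≥ yᵀa₃ = 4·4 + 6·1 = 22.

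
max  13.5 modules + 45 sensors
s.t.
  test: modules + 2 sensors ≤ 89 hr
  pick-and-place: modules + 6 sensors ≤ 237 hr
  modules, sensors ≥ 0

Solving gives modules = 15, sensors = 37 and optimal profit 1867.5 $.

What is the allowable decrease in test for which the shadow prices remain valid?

Binding constraints: test, pick-and-place. The basis is B = [[1,2],[1,6]] with det 4.
Per unit decrease in test, x* moves by d = (-1.5, 0.25).
The basis stays optimal until modules reaches 0; allowable decrease = 10 hr.

10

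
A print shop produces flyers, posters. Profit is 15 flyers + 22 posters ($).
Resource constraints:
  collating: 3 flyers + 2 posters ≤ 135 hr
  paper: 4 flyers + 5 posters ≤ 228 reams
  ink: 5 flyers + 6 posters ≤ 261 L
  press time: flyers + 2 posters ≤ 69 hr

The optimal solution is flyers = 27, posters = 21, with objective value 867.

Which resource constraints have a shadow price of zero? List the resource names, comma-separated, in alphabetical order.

collating: 123/135 (slack 12)
paper: 213/228 (slack 15)
ink: 261/261 (binding)
press time: 69/69 (binding)
By complementary slackness, a constraint with positive slack has shadow price 0 → collating, paper.

collating, paper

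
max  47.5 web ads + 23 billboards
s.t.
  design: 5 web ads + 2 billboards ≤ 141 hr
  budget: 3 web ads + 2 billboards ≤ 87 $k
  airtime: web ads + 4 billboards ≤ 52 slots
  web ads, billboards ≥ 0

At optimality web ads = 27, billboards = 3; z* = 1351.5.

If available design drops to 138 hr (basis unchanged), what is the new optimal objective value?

At the optimum: design uses 141 of 141 (binding); budget uses 87 of 87 (binding); airtime uses 39 of 52 (slack = 13).
Slack constraints have shadow price 0 (complementary slackness).
Dual feasibility on the basic columns requires 5·y_design + 3·y_budget = 47.5, 2·y_design + 2·y_budget = 23.
Solving: y_design = 6.5, y_budget = 5.
Δz = y_design·Δb = 6.5 × (-3) = -19.5, so new z* = 1351.5 − 19.5 = 1332.

1332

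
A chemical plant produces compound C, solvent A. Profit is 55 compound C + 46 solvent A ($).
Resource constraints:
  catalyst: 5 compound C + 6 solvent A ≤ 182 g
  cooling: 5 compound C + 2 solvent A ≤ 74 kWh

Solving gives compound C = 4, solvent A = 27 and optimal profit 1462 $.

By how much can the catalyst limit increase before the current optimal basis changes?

40

Binding constraints: catalyst, cooling. The basis is B = [[5,6],[5,2]] with det -20.
Per unit increase in catalyst, x* moves by d = (-0.1, 0.25).
The basis stays optimal until compound C reaches 0; allowable increase = 40 g.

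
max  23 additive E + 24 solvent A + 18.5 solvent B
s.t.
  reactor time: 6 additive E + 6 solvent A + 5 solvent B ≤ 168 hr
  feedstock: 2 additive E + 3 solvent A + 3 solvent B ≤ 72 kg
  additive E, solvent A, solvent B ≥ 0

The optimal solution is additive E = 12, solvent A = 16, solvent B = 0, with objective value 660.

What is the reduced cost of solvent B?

Check each constraint at x*: reactor time 168/168 (tight); feedstock 72/72 (tight).
Dual feasibility on the basic columns requires 6·y_reactor time + 2·y_feedstock = 23, 6·y_reactor time + 3·y_feedstock = 24.
→ y_reactor time = 3.5 and y_feedstock = 1.
Reduced cost of solvent B: c₃ − yᵀa₃ = 18.5 − (3.5·5 + 1·3) = 18.5 − 20.5 = -2.

-2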